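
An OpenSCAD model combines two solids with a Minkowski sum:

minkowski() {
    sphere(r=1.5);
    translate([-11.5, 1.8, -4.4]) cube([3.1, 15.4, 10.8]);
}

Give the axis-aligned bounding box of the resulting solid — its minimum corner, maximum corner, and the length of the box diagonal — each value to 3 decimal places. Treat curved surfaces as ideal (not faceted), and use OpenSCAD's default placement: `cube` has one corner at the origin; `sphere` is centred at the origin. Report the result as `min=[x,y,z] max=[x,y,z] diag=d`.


A = translate([-11.5, 1.8, -4.4]) cube([3.1, 15.4, 10.8]) → bbox [-11.5,1.8,-4.4] .. [-8.4,17.2,6.4]
B = sphere(r=1.5) → bbox [-1.5,-1.5,-1.5] .. [1.5,1.5,1.5]
lo = A.lo+B.lo = [-11.5-1.5, 1.8-1.5, -4.4-1.5] = [-13.000,0.300,-5.900]
hi = A.hi+B.hi = [-8.4+1.5, 17.2+1.5, 6.4+1.5] = [-6.900,18.700,7.900]
diag = √(6.1²+18.4²+13.8²) = √566.21 = 23.795

min=[-13.000,0.300,-5.900] max=[-6.900,18.700,7.900] diag=23.795


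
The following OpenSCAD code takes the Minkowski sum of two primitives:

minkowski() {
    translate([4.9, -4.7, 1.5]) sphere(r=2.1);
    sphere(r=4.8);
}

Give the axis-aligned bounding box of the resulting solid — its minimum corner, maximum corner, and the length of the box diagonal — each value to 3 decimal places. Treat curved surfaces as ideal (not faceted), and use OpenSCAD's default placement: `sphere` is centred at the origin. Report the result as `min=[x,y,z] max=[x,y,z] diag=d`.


min=[-2.000,-11.600,-5.400] max=[11.800,2.200,8.400] diag=23.902

A = translate([4.9, -4.7, 1.5]) sphere(r=2.1) → bbox [2.8,-6.8,-0.6] .. [7,-2.6,3.6]
B = sphere(r=4.8) → bbox [-4.8,-4.8,-4.8] .. [4.8,4.8,4.8]
lo = A.lo+B.lo = [2.8-4.8, -6.8-4.8, -0.6-4.8] = [-2.000,-11.600,-5.400]
hi = A.hi+B.hi = [7+4.8, -2.6+4.8, 3.6+4.8] = [11.800,2.200,8.400]
diag = √(13.8²+13.8²+13.8²) = √571.32 = 23.902


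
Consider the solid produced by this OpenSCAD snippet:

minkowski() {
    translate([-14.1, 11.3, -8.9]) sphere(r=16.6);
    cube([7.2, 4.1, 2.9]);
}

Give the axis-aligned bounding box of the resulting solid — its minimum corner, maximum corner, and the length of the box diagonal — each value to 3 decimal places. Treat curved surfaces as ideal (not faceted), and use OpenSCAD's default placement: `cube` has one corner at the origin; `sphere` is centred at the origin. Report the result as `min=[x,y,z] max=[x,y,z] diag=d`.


min=[-30.700,-5.300,-25.500] max=[9.700,32.000,10.600] diag=65.777

A = translate([-14.1, 11.3, -8.9]) sphere(r=16.6) → bbox [-30.7,-5.3,-25.5] .. [2.5,27.9,7.7]
B = cube([7.2, 4.1, 2.9]) → bbox [0,0,0] .. [7.2,4.1,2.9]
lo = A.lo+B.lo = [-30.7+0, -5.3+0, -25.5+0] = [-30.700,-5.300,-25.500]
hi = A.hi+B.hi = [2.5+7.2, 27.9+4.1, 7.7+2.9] = [9.700,32.000,10.600]
diag = √(40.4²+37.3²+36.1²) = √4326.66 = 65.777


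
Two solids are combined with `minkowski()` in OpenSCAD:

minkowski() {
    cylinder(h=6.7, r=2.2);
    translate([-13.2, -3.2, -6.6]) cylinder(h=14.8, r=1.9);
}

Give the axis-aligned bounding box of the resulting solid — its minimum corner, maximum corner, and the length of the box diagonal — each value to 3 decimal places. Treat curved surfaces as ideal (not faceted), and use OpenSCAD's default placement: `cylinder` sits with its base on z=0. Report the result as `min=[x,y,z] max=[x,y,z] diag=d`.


A = translate([-13.2, -3.2, -6.6]) cylinder(h=14.8, r=1.9) → bbox [-15.1,-5.1,-6.6] .. [-11.3,-1.3,8.2]
B = cylinder(h=6.7, r=2.2) → bbox [-2.2,-2.2,0] .. [2.2,2.2,6.7]
lo = A.lo+B.lo = [-15.1-2.2, -5.1-2.2, -6.6+0] = [-17.300,-7.300,-6.600]
hi = A.hi+B.hi = [-11.3+2.2, -1.3+2.2, 8.2+6.7] = [-9.100,0.900,14.900]
diag = √(8.2²+8.2²+21.5²) = √596.73 = 24.428

min=[-17.300,-7.300,-6.600] max=[-9.100,0.900,14.900] diag=24.428


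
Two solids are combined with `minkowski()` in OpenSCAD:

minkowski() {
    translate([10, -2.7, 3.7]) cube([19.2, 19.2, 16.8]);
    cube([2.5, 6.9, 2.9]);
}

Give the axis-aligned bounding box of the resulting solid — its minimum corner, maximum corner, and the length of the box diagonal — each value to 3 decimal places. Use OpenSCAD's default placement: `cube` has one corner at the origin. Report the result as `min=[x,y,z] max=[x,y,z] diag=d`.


min=[10.000,-2.700,3.700] max=[31.700,23.400,23.400] diag=39.245

A = translate([10, -2.7, 3.7]) cube([19.2, 19.2, 16.8]) → bbox [10,-2.7,3.7] .. [29.2,16.5,20.5]
B = cube([2.5, 6.9, 2.9]) → bbox [0,0,0] .. [2.5,6.9,2.9]
lo = A.lo+B.lo = [10+0, -2.7+0, 3.7+0] = [10.000,-2.700,3.700]
hi = A.hi+B.hi = [29.2+2.5, 16.5+6.9, 20.5+2.9] = [31.700,23.400,23.400]
diag = √(21.7²+26.1²+19.7²) = √1540.19 = 39.245


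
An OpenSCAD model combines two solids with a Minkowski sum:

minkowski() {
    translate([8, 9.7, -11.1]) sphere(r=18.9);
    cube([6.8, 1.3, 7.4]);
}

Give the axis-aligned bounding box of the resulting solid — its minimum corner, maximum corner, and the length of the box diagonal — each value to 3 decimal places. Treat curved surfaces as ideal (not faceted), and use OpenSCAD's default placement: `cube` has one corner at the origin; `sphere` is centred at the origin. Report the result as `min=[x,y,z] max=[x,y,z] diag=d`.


A = translate([8, 9.7, -11.1]) sphere(r=18.9) → bbox [-10.9,-9.2,-30] .. [26.9,28.6,7.8]
B = cube([6.8, 1.3, 7.4]) → bbox [0,0,0] .. [6.8,1.3,7.4]
lo = A.lo+B.lo = [-10.9+0, -9.2+0, -30+0] = [-10.900,-9.200,-30.000]
hi = A.hi+B.hi = [26.9+6.8, 28.6+1.3, 7.8+7.4] = [33.700,29.900,15.200]
diag = √(44.6²+39.1²+45.2²) = √5561.01 = 74.572

min=[-10.900,-9.200,-30.000] max=[33.700,29.900,15.200] diag=74.572


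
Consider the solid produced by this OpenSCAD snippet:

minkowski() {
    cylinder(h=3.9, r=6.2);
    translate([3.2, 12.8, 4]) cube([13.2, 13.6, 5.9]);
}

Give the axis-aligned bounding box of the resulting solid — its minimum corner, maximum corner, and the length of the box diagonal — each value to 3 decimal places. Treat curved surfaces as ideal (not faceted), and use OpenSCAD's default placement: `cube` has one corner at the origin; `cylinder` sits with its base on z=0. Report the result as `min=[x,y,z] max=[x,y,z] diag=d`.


min=[-3.000,6.600,4.000] max=[22.600,32.600,13.800] diag=37.781

A = translate([3.2, 12.8, 4]) cube([13.2, 13.6, 5.9]) → bbox [3.2,12.8,4] .. [16.4,26.4,9.9]
B = cylinder(h=3.9, r=6.2) → bbox [-6.2,-6.2,0] .. [6.2,6.2,3.9]
lo = A.lo+B.lo = [3.2-6.2, 12.8-6.2, 4+0] = [-3.000,6.600,4.000]
hi = A.hi+B.hi = [16.4+6.2, 26.4+6.2, 9.9+3.9] = [22.600,32.600,13.800]
diag = √(25.6²+26²+9.8²) = √1427.4 = 37.781


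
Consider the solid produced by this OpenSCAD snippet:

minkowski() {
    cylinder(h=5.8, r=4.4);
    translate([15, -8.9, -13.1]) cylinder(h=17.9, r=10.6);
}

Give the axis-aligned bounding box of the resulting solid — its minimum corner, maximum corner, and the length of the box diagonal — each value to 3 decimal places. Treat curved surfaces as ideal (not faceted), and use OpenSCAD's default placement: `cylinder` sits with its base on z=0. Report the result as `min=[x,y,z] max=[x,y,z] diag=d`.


min=[0.000,-23.900,-13.100] max=[30.000,6.100,10.600] diag=48.597

A = translate([15, -8.9, -13.1]) cylinder(h=17.9, r=10.6) → bbox [4.4,-19.5,-13.1] .. [25.6,1.7,4.8]
B = cylinder(h=5.8, r=4.4) → bbox [-4.4,-4.4,0] .. [4.4,4.4,5.8]
lo = A.lo+B.lo = [4.4-4.4, -19.5-4.4, -13.1+0] = [0.000,-23.900,-13.100]
hi = A.hi+B.hi = [25.6+4.4, 1.7+4.4, 4.8+5.8] = [30.000,6.100,10.600]
diag = √(30²+30²+23.7²) = √2361.69 = 48.597


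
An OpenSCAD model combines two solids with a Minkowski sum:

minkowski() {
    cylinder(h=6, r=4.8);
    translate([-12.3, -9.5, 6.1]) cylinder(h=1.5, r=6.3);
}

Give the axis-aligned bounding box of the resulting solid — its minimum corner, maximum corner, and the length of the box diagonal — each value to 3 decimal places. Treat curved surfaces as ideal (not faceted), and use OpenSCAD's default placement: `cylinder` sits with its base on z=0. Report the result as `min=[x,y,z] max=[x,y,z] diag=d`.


A = translate([-12.3, -9.5, 6.1]) cylinder(h=1.5, r=6.3) → bbox [-18.6,-15.8,6.1] .. [-6,-3.2,7.6]
B = cylinder(h=6, r=4.8) → bbox [-4.8,-4.8,0] .. [4.8,4.8,6]
lo = A.lo+B.lo = [-18.6-4.8, -15.8-4.8, 6.1+0] = [-23.400,-20.600,6.100]
hi = A.hi+B.hi = [-6+4.8, -3.2+4.8, 7.6+6] = [-1.200,1.600,13.600]
diag = √(22.2²+22.2²+7.5²) = √1041.93 = 32.279

min=[-23.400,-20.600,6.100] max=[-1.200,1.600,13.600] diag=32.279


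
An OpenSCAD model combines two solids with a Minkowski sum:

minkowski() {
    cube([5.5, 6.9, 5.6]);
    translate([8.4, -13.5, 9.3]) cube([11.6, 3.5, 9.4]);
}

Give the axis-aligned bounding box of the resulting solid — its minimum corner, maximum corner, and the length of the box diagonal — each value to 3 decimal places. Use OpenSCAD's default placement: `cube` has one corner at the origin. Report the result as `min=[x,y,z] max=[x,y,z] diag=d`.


min=[8.400,-13.500,9.300] max=[25.500,-3.100,24.300] diag=25.011

A = translate([8.4, -13.5, 9.3]) cube([11.6, 3.5, 9.4]) → bbox [8.4,-13.5,9.3] .. [20,-10,18.7]
B = cube([5.5, 6.9, 5.6]) → bbox [0,0,0] .. [5.5,6.9,5.6]
lo = A.lo+B.lo = [8.4+0, -13.5+0, 9.3+0] = [8.400,-13.500,9.300]
hi = A.hi+B.hi = [20+5.5, -10+6.9, 18.7+5.6] = [25.500,-3.100,24.300]
diag = √(17.1²+10.4²+15²) = √625.57 = 25.011


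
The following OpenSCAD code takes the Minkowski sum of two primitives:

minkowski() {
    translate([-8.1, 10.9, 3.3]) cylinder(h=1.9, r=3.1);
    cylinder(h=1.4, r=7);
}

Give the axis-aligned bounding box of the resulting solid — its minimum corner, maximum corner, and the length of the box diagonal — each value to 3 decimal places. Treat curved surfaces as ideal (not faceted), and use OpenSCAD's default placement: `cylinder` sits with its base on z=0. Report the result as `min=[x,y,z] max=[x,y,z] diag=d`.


A = translate([-8.1, 10.9, 3.3]) cylinder(h=1.9, r=3.1) → bbox [-11.2,7.8,3.3] .. [-5,14,5.2]
B = cylinder(h=1.4, r=7) → bbox [-7,-7,0] .. [7,7,1.4]
lo = A.lo+B.lo = [-11.2-7, 7.8-7, 3.3+0] = [-18.200,0.800,3.300]
hi = A.hi+B.hi = [-5+7, 14+7, 5.2+1.4] = [2.000,21.000,6.600]
diag = √(20.2²+20.2²+3.3²) = √826.97 = 28.757

min=[-18.200,0.800,3.300] max=[2.000,21.000,6.600] diag=28.757


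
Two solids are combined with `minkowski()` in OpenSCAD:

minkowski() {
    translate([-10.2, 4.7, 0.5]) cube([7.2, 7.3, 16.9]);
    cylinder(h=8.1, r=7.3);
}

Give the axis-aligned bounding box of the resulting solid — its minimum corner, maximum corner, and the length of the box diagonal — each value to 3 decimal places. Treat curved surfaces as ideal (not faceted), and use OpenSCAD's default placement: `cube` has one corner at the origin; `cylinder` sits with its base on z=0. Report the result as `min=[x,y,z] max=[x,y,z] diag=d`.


min=[-17.500,-2.600,0.500] max=[4.300,19.300,25.500] diag=39.747

A = translate([-10.2, 4.7, 0.5]) cube([7.2, 7.3, 16.9]) → bbox [-10.2,4.7,0.5] .. [-3,12,17.4]
B = cylinder(h=8.1, r=7.3) → bbox [-7.3,-7.3,0] .. [7.3,7.3,8.1]
lo = A.lo+B.lo = [-10.2-7.3, 4.7-7.3, 0.5+0] = [-17.500,-2.600,0.500]
hi = A.hi+B.hi = [-3+7.3, 12+7.3, 17.4+8.1] = [4.300,19.300,25.500]
diag = √(21.8²+21.9²+25²) = √1579.85 = 39.747


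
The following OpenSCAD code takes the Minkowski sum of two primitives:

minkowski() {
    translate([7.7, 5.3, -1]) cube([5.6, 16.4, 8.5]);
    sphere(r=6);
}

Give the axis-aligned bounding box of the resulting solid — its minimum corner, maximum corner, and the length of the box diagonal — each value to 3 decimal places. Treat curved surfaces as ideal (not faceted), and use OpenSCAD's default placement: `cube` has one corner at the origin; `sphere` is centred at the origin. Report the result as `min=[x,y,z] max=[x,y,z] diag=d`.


A = translate([7.7, 5.3, -1]) cube([5.6, 16.4, 8.5]) → bbox [7.7,5.3,-1] .. [13.3,21.7,7.5]
B = sphere(r=6) → bbox [-6,-6,-6] .. [6,6,6]
lo = A.lo+B.lo = [7.7-6, 5.3-6, -1-6] = [1.700,-0.700,-7.000]
hi = A.hi+B.hi = [13.3+6, 21.7+6, 7.5+6] = [19.300,27.700,13.500]
diag = √(17.6²+28.4²+20.5²) = √1536.57 = 39.199

min=[1.700,-0.700,-7.000] max=[19.300,27.700,13.500] diag=39.199


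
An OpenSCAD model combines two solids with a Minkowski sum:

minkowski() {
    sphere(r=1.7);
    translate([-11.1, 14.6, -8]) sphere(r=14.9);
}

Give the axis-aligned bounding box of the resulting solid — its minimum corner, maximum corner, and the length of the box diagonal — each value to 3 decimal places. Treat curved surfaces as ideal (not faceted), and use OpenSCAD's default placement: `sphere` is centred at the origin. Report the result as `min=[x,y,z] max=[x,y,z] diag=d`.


A = translate([-11.1, 14.6, -8]) sphere(r=14.9) → bbox [-26,-0.3,-22.9] .. [3.8,29.5,6.9]
B = sphere(r=1.7) → bbox [-1.7,-1.7,-1.7] .. [1.7,1.7,1.7]
lo = A.lo+B.lo = [-26-1.7, -0.3-1.7, -22.9-1.7] = [-27.700,-2.000,-24.600]
hi = A.hi+B.hi = [3.8+1.7, 29.5+1.7, 6.9+1.7] = [5.500,31.200,8.600]
diag = √(33.2²+33.2²+33.2²) = √3306.72 = 57.504

min=[-27.700,-2.000,-24.600] max=[5.500,31.200,8.600] diag=57.504


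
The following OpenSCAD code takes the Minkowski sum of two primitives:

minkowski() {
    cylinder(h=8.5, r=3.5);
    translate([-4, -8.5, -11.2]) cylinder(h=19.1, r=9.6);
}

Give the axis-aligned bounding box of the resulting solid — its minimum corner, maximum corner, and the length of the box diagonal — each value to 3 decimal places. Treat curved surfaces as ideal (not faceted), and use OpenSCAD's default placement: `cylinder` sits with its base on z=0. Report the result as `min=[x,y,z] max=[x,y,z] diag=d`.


A = translate([-4, -8.5, -11.2]) cylinder(h=19.1, r=9.6) → bbox [-13.6,-18.1,-11.2] .. [5.6,1.1,7.9]
B = cylinder(h=8.5, r=3.5) → bbox [-3.5,-3.5,0] .. [3.5,3.5,8.5]
lo = A.lo+B.lo = [-13.6-3.5, -18.1-3.5, -11.2+0] = [-17.100,-21.600,-11.200]
hi = A.hi+B.hi = [5.6+3.5, 1.1+3.5, 7.9+8.5] = [9.100,4.600,16.400]
diag = √(26.2²+26.2²+27.6²) = √2134.64 = 46.202

min=[-17.100,-21.600,-11.200] max=[9.100,4.600,16.400] diag=46.202


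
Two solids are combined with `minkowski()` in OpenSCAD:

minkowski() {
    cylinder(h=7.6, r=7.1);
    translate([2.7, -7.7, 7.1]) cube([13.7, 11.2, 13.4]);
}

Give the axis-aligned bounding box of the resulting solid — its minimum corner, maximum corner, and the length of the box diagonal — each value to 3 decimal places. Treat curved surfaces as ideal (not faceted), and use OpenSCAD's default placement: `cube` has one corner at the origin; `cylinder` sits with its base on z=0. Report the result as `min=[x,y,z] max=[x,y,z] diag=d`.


A = translate([2.7, -7.7, 7.1]) cube([13.7, 11.2, 13.4]) → bbox [2.7,-7.7,7.1] .. [16.4,3.5,20.5]
B = cylinder(h=7.6, r=7.1) → bbox [-7.1,-7.1,0] .. [7.1,7.1,7.6]
lo = A.lo+B.lo = [2.7-7.1, -7.7-7.1, 7.1+0] = [-4.400,-14.800,7.100]
hi = A.hi+B.hi = [16.4+7.1, 3.5+7.1, 20.5+7.6] = [23.500,10.600,28.100]
diag = √(27.9²+25.4²+21²) = √1864.57 = 43.181

min=[-4.400,-14.800,7.100] max=[23.500,10.600,28.100] diag=43.181


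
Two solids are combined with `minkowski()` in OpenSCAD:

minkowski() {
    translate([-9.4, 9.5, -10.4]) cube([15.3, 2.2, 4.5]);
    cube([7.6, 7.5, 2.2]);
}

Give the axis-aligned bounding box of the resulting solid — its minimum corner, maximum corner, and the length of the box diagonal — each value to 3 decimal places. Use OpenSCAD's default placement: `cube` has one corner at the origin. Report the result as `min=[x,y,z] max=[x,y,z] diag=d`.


A = translate([-9.4, 9.5, -10.4]) cube([15.3, 2.2, 4.5]) → bbox [-9.4,9.5,-10.4] .. [5.9,11.7,-5.9]
B = cube([7.6, 7.5, 2.2]) → bbox [0,0,0] .. [7.6,7.5,2.2]
lo = A.lo+B.lo = [-9.4+0, 9.5+0, -10.4+0] = [-9.400,9.500,-10.400]
hi = A.hi+B.hi = [5.9+7.6, 11.7+7.5, -5.9+2.2] = [13.500,19.200,-3.700]
diag = √(22.9²+9.7²+6.7²) = √663.39 = 25.756

min=[-9.400,9.500,-10.400] max=[13.500,19.200,-3.700] diag=25.756


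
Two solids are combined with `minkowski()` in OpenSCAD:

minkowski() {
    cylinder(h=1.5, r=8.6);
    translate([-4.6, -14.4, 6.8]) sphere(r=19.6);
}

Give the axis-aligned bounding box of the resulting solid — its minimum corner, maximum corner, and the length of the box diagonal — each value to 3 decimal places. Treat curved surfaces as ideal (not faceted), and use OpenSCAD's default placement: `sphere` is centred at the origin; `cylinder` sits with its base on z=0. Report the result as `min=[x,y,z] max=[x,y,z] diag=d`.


A = translate([-4.6, -14.4, 6.8]) sphere(r=19.6) → bbox [-24.2,-34,-12.8] .. [15,5.2,26.4]
B = cylinder(h=1.5, r=8.6) → bbox [-8.6,-8.6,0] .. [8.6,8.6,1.5]
lo = A.lo+B.lo = [-24.2-8.6, -34-8.6, -12.8+0] = [-32.800,-42.600,-12.800]
hi = A.hi+B.hi = [15+8.6, 5.2+8.6, 26.4+1.5] = [23.600,13.800,27.900]
diag = √(56.4²+56.4²+40.7²) = √8018.41 = 89.546

min=[-32.800,-42.600,-12.800] max=[23.600,13.800,27.900] diag=89.546


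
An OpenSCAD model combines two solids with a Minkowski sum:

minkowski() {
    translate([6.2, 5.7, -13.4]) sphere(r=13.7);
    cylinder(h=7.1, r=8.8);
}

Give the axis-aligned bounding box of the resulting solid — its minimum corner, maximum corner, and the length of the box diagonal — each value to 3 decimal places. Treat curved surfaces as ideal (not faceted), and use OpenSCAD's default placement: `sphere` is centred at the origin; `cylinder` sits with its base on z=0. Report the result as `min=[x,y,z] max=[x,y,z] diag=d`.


min=[-16.300,-16.800,-27.100] max=[28.700,28.200,7.400] diag=72.390

A = translate([6.2, 5.7, -13.4]) sphere(r=13.7) → bbox [-7.5,-8,-27.1] .. [19.9,19.4,0.3]
B = cylinder(h=7.1, r=8.8) → bbox [-8.8,-8.8,0] .. [8.8,8.8,7.1]
lo = A.lo+B.lo = [-7.5-8.8, -8-8.8, -27.1+0] = [-16.300,-16.800,-27.100]
hi = A.hi+B.hi = [19.9+8.8, 19.4+8.8, 0.3+7.1] = [28.700,28.200,7.400]
diag = √(45²+45²+34.5²) = √5240.25 = 72.390


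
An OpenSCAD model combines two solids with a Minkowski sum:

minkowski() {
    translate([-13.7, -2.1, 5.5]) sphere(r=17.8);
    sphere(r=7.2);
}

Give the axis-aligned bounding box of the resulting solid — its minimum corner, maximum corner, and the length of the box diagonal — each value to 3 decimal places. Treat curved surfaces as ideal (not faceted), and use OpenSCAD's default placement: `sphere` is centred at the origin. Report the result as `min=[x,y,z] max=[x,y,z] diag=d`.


A = translate([-13.7, -2.1, 5.5]) sphere(r=17.8) → bbox [-31.5,-19.9,-12.3] .. [4.1,15.7,23.3]
B = sphere(r=7.2) → bbox [-7.2,-7.2,-7.2] .. [7.2,7.2,7.2]
lo = A.lo+B.lo = [-31.5-7.2, -19.9-7.2, -12.3-7.2] = [-38.700,-27.100,-19.500]
hi = A.hi+B.hi = [4.1+7.2, 15.7+7.2, 23.3+7.2] = [11.300,22.900,30.500]
diag = √(50²+50²+50²) = √7500 = 86.603

min=[-38.700,-27.100,-19.500] max=[11.300,22.900,30.500] diag=86.603


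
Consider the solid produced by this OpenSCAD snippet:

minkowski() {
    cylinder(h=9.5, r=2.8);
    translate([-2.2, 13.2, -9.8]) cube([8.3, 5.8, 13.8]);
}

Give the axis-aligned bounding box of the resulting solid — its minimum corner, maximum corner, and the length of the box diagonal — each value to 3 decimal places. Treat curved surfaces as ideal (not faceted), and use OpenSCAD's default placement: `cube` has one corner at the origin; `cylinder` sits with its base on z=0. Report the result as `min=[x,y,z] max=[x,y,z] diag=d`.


min=[-5.000,10.400,-9.800] max=[8.900,21.800,13.500] diag=29.429

A = translate([-2.2, 13.2, -9.8]) cube([8.3, 5.8, 13.8]) → bbox [-2.2,13.2,-9.8] .. [6.1,19,4]
B = cylinder(h=9.5, r=2.8) → bbox [-2.8,-2.8,0] .. [2.8,2.8,9.5]
lo = A.lo+B.lo = [-2.2-2.8, 13.2-2.8, -9.8+0] = [-5.000,10.400,-9.800]
hi = A.hi+B.hi = [6.1+2.8, 19+2.8, 4+9.5] = [8.900,21.800,13.500]
diag = √(13.9²+11.4²+23.3²) = √866.06 = 29.429


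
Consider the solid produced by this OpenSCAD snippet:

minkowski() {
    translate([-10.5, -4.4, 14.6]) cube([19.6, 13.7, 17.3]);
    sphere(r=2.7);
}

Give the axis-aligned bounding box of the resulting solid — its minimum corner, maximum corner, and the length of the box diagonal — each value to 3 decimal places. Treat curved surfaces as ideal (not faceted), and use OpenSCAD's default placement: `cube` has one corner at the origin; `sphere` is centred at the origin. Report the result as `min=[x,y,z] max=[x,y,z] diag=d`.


min=[-13.200,-7.100,11.900] max=[11.800,12.000,34.600] diag=38.796

A = translate([-10.5, -4.4, 14.6]) cube([19.6, 13.7, 17.3]) → bbox [-10.5,-4.4,14.6] .. [9.1,9.3,31.9]
B = sphere(r=2.7) → bbox [-2.7,-2.7,-2.7] .. [2.7,2.7,2.7]
lo = A.lo+B.lo = [-10.5-2.7, -4.4-2.7, 14.6-2.7] = [-13.200,-7.100,11.900]
hi = A.hi+B.hi = [9.1+2.7, 9.3+2.7, 31.9+2.7] = [11.800,12.000,34.600]
diag = √(25²+19.1²+22.7²) = √1505.1 = 38.796


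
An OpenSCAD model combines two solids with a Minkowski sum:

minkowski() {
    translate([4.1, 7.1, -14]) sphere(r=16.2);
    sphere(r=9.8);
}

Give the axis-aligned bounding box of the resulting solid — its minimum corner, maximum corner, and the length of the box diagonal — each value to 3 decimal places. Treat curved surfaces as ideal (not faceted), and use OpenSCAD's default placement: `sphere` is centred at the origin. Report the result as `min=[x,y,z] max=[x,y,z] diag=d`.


A = translate([4.1, 7.1, -14]) sphere(r=16.2) → bbox [-12.1,-9.1,-30.2] .. [20.3,23.3,2.2]
B = sphere(r=9.8) → bbox [-9.8,-9.8,-9.8] .. [9.8,9.8,9.8]
lo = A.lo+B.lo = [-12.1-9.8, -9.1-9.8, -30.2-9.8] = [-21.900,-18.900,-40.000]
hi = A.hi+B.hi = [20.3+9.8, 23.3+9.8, 2.2+9.8] = [30.100,33.100,12.000]
diag = √(52²+52²+52²) = √8112 = 90.067

min=[-21.900,-18.900,-40.000] max=[30.100,33.100,12.000] diag=90.067


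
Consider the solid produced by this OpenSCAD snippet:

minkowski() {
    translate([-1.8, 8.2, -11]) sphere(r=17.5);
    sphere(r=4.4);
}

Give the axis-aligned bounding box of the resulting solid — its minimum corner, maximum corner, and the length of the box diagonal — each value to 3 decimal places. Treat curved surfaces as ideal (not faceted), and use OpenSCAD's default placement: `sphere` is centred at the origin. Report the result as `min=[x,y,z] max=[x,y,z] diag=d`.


min=[-23.700,-13.700,-32.900] max=[20.100,30.100,10.900] diag=75.864

A = translate([-1.8, 8.2, -11]) sphere(r=17.5) → bbox [-19.3,-9.3,-28.5] .. [15.7,25.7,6.5]
B = sphere(r=4.4) → bbox [-4.4,-4.4,-4.4] .. [4.4,4.4,4.4]
lo = A.lo+B.lo = [-19.3-4.4, -9.3-4.4, -28.5-4.4] = [-23.700,-13.700,-32.900]
hi = A.hi+B.hi = [15.7+4.4, 25.7+4.4, 6.5+4.4] = [20.100,30.100,10.900]
diag = √(43.8²+43.8²+43.8²) = √5755.32 = 75.864


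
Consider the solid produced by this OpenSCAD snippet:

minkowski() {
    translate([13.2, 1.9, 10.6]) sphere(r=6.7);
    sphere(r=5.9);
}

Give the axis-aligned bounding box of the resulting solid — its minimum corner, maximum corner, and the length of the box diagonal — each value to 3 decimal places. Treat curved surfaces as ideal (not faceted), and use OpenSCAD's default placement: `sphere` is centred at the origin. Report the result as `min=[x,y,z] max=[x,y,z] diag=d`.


A = translate([13.2, 1.9, 10.6]) sphere(r=6.7) → bbox [6.5,-4.8,3.9] .. [19.9,8.6,17.3]
B = sphere(r=5.9) → bbox [-5.9,-5.9,-5.9] .. [5.9,5.9,5.9]
lo = A.lo+B.lo = [6.5-5.9, -4.8-5.9, 3.9-5.9] = [0.600,-10.700,-2.000]
hi = A.hi+B.hi = [19.9+5.9, 8.6+5.9, 17.3+5.9] = [25.800,14.500,23.200]
diag = √(25.2²+25.2²+25.2²) = √1905.12 = 43.648

min=[0.600,-10.700,-2.000] max=[25.800,14.500,23.200] diag=43.648


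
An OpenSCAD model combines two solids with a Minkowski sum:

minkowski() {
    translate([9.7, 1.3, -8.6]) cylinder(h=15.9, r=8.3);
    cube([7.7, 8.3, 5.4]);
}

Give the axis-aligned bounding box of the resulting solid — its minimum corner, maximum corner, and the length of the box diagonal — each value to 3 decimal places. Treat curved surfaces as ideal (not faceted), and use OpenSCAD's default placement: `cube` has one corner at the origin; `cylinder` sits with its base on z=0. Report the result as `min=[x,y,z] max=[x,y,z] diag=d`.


A = translate([9.7, 1.3, -8.6]) cylinder(h=15.9, r=8.3) → bbox [1.4,-7,-8.6] .. [18,9.6,7.3]
B = cube([7.7, 8.3, 5.4]) → bbox [0,0,0] .. [7.7,8.3,5.4]
lo = A.lo+B.lo = [1.4+0, -7+0, -8.6+0] = [1.400,-7.000,-8.600]
hi = A.hi+B.hi = [18+7.7, 9.6+8.3, 7.3+5.4] = [25.700,17.900,12.700]
diag = √(24.3²+24.9²+21.3²) = √1664.19 = 40.794

min=[1.400,-7.000,-8.600] max=[25.700,17.900,12.700] diag=40.794


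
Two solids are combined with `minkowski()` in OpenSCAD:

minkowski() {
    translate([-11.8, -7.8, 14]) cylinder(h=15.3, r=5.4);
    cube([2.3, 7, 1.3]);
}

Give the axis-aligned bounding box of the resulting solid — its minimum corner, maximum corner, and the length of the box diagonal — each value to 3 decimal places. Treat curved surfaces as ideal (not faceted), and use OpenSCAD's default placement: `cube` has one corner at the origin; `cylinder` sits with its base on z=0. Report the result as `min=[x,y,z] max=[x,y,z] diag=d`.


min=[-17.200,-13.200,14.000] max=[-4.100,4.600,30.600] diag=27.641

A = translate([-11.8, -7.8, 14]) cylinder(h=15.3, r=5.4) → bbox [-17.2,-13.2,14] .. [-6.4,-2.4,29.3]
B = cube([2.3, 7, 1.3]) → bbox [0,0,0] .. [2.3,7,1.3]
lo = A.lo+B.lo = [-17.2+0, -13.2+0, 14+0] = [-17.200,-13.200,14.000]
hi = A.hi+B.hi = [-6.4+2.3, -2.4+7, 29.3+1.3] = [-4.100,4.600,30.600]
diag = √(13.1²+17.8²+16.6²) = √764.01 = 27.641


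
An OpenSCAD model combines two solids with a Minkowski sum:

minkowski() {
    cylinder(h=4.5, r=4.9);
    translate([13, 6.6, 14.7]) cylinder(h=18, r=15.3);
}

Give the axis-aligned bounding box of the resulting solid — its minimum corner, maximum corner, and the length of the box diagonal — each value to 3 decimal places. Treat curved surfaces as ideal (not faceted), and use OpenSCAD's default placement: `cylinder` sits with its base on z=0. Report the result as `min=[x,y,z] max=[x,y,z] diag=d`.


A = translate([13, 6.6, 14.7]) cylinder(h=18, r=15.3) → bbox [-2.3,-8.7,14.7] .. [28.3,21.9,32.7]
B = cylinder(h=4.5, r=4.9) → bbox [-4.9,-4.9,0] .. [4.9,4.9,4.5]
lo = A.lo+B.lo = [-2.3-4.9, -8.7-4.9, 14.7+0] = [-7.200,-13.600,14.700]
hi = A.hi+B.hi = [28.3+4.9, 21.9+4.9, 32.7+4.5] = [33.200,26.800,37.200]
diag = √(40.4²+40.4²+22.5²) = √3770.57 = 61.405

min=[-7.200,-13.600,14.700] max=[33.200,26.800,37.200] diag=61.405


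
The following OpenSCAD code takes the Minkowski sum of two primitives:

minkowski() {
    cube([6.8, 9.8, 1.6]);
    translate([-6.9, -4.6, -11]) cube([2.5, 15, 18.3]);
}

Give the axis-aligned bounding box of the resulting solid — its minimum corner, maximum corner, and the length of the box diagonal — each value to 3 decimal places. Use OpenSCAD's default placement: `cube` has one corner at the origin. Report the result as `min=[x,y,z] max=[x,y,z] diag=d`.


A = translate([-6.9, -4.6, -11]) cube([2.5, 15, 18.3]) → bbox [-6.9,-4.6,-11] .. [-4.4,10.4,7.3]
B = cube([6.8, 9.8, 1.6]) → bbox [0,0,0] .. [6.8,9.8,1.6]
lo = A.lo+B.lo = [-6.9+0, -4.6+0, -11+0] = [-6.900,-4.600,-11.000]
hi = A.hi+B.hi = [-4.4+6.8, 10.4+9.8, 7.3+1.6] = [2.400,20.200,8.900]
diag = √(9.3²+24.8²+19.9²) = √1097.54 = 33.129

min=[-6.900,-4.600,-11.000] max=[2.400,20.200,8.900] diag=33.129


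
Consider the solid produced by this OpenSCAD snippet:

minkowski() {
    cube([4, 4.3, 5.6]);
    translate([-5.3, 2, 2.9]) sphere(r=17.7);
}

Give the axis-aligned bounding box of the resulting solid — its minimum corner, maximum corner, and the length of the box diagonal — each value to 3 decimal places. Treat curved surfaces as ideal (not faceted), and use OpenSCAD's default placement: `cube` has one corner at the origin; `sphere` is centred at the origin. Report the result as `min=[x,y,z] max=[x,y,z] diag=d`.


A = translate([-5.3, 2, 2.9]) sphere(r=17.7) → bbox [-23,-15.7,-14.8] .. [12.4,19.7,20.6]
B = cube([4, 4.3, 5.6]) → bbox [0,0,0] .. [4,4.3,5.6]
lo = A.lo+B.lo = [-23+0, -15.7+0, -14.8+0] = [-23.000,-15.700,-14.800]
hi = A.hi+B.hi = [12.4+4, 19.7+4.3, 20.6+5.6] = [16.400,24.000,26.200]
diag = √(39.4²+39.7²+41²) = √4809.45 = 69.350

min=[-23.000,-15.700,-14.800] max=[16.400,24.000,26.200] diag=69.350


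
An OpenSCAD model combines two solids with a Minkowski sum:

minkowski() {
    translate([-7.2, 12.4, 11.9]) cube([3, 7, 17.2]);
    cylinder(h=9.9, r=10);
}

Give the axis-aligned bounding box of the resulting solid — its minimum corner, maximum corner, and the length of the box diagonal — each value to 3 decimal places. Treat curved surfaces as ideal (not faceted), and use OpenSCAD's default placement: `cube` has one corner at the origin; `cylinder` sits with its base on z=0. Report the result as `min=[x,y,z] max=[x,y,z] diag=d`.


A = translate([-7.2, 12.4, 11.9]) cube([3, 7, 17.2]) → bbox [-7.2,12.4,11.9] .. [-4.2,19.4,29.1]
B = cylinder(h=9.9, r=10) → bbox [-10,-10,0] .. [10,10,9.9]
lo = A.lo+B.lo = [-7.2-10, 12.4-10, 11.9+0] = [-17.200,2.400,11.900]
hi = A.hi+B.hi = [-4.2+10, 19.4+10, 29.1+9.9] = [5.800,29.400,39.000]
diag = √(23²+27²+27.1²) = √1992.41 = 44.636

min=[-17.200,2.400,11.900] max=[5.800,29.400,39.000] diag=44.636


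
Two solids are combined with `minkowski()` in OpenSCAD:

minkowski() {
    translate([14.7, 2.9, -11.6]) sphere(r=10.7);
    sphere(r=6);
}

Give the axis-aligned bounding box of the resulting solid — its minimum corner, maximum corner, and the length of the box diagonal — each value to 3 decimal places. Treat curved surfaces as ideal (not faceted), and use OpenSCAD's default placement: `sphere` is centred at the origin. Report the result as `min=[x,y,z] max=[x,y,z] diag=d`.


A = translate([14.7, 2.9, -11.6]) sphere(r=10.7) → bbox [4,-7.8,-22.3] .. [25.4,13.6,-0.9]
B = sphere(r=6) → bbox [-6,-6,-6] .. [6,6,6]
lo = A.lo+B.lo = [4-6, -7.8-6, -22.3-6] = [-2.000,-13.800,-28.300]
hi = A.hi+B.hi = [25.4+6, 13.6+6, -0.9+6] = [31.400,19.600,5.100]
diag = √(33.4²+33.4²+33.4²) = √3346.68 = 57.850

min=[-2.000,-13.800,-28.300] max=[31.400,19.600,5.100] diag=57.850


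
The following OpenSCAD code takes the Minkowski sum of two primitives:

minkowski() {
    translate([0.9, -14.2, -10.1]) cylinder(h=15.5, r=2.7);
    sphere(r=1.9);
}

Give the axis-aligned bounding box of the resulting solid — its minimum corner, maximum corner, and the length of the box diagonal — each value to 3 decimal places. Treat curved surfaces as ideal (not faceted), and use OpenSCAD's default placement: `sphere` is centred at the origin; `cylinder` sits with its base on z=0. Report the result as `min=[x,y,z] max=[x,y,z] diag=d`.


min=[-3.700,-18.800,-12.000] max=[5.500,-9.600,7.300] diag=23.276

A = translate([0.9, -14.2, -10.1]) cylinder(h=15.5, r=2.7) → bbox [-1.8,-16.9,-10.1] .. [3.6,-11.5,5.4]
B = sphere(r=1.9) → bbox [-1.9,-1.9,-1.9] .. [1.9,1.9,1.9]
lo = A.lo+B.lo = [-1.8-1.9, -16.9-1.9, -10.1-1.9] = [-3.700,-18.800,-12.000]
hi = A.hi+B.hi = [3.6+1.9, -11.5+1.9, 5.4+1.9] = [5.500,-9.600,7.300]
diag = √(9.2²+9.2²+19.3²) = √541.77 = 23.276


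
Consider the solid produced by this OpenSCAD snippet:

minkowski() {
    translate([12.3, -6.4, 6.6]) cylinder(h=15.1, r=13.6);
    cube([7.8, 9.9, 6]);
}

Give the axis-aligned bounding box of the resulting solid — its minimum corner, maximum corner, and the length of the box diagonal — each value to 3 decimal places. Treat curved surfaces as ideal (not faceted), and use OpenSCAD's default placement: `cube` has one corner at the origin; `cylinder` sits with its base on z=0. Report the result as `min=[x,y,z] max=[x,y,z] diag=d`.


min=[-1.300,-20.000,6.600] max=[33.700,17.100,27.700] diag=55.196

A = translate([12.3, -6.4, 6.6]) cylinder(h=15.1, r=13.6) → bbox [-1.3,-20,6.6] .. [25.9,7.2,21.7]
B = cube([7.8, 9.9, 6]) → bbox [0,0,0] .. [7.8,9.9,6]
lo = A.lo+B.lo = [-1.3+0, -20+0, 6.6+0] = [-1.300,-20.000,6.600]
hi = A.hi+B.hi = [25.9+7.8, 7.2+9.9, 21.7+6] = [33.700,17.100,27.700]
diag = √(35²+37.1²+21.1²) = √3046.62 = 55.196


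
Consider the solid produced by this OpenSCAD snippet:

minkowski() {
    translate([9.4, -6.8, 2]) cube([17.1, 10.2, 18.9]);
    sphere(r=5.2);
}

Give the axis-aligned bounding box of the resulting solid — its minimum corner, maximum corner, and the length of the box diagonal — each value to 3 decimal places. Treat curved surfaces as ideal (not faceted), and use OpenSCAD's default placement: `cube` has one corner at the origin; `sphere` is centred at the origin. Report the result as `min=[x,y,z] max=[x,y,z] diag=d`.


min=[4.200,-12.000,-3.200] max=[31.700,8.600,26.100] diag=45.156

A = translate([9.4, -6.8, 2]) cube([17.1, 10.2, 18.9]) → bbox [9.4,-6.8,2] .. [26.5,3.4,20.9]
B = sphere(r=5.2) → bbox [-5.2,-5.2,-5.2] .. [5.2,5.2,5.2]
lo = A.lo+B.lo = [9.4-5.2, -6.8-5.2, 2-5.2] = [4.200,-12.000,-3.200]
hi = A.hi+B.hi = [26.5+5.2, 3.4+5.2, 20.9+5.2] = [31.700,8.600,26.100]
diag = √(27.5²+20.6²+29.3²) = √2039.1 = 45.156


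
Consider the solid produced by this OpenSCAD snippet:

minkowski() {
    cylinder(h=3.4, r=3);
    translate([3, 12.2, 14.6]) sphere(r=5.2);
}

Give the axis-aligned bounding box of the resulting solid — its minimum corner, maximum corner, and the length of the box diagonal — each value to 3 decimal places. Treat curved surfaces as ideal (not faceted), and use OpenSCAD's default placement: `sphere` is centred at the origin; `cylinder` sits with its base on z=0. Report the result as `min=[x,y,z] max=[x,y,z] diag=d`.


A = translate([3, 12.2, 14.6]) sphere(r=5.2) → bbox [-2.2,7,9.4] .. [8.2,17.4,19.8]
B = cylinder(h=3.4, r=3) → bbox [-3,-3,0] .. [3,3,3.4]
lo = A.lo+B.lo = [-2.2-3, 7-3, 9.4+0] = [-5.200,4.000,9.400]
hi = A.hi+B.hi = [8.2+3, 17.4+3, 19.8+3.4] = [11.200,20.400,23.200]
diag = √(16.4²+16.4²+13.8²) = √728.36 = 26.988

min=[-5.200,4.000,9.400] max=[11.200,20.400,23.200] diag=26.988


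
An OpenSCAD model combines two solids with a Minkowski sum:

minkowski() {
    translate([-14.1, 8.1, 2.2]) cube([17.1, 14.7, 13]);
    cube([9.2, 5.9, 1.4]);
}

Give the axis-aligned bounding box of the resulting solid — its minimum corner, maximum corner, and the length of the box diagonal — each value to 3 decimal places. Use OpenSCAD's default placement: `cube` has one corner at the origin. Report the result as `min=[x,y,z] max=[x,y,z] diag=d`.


min=[-14.100,8.100,2.200] max=[12.200,28.700,16.600] diag=36.379

A = translate([-14.1, 8.1, 2.2]) cube([17.1, 14.7, 13]) → bbox [-14.1,8.1,2.2] .. [3,22.8,15.2]
B = cube([9.2, 5.9, 1.4]) → bbox [0,0,0] .. [9.2,5.9,1.4]
lo = A.lo+B.lo = [-14.1+0, 8.1+0, 2.2+0] = [-14.100,8.100,2.200]
hi = A.hi+B.hi = [3+9.2, 22.8+5.9, 15.2+1.4] = [12.200,28.700,16.600]
diag = √(26.3²+20.6²+14.4²) = √1323.41 = 36.379


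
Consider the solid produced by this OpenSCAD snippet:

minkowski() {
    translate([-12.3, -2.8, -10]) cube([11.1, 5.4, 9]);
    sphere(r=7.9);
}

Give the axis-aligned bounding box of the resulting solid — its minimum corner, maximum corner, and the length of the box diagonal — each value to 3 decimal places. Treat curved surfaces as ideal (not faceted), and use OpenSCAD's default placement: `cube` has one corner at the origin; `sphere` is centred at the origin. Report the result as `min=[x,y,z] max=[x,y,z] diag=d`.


min=[-20.200,-10.700,-17.900] max=[6.700,10.500,6.900] diag=42.286

A = translate([-12.3, -2.8, -10]) cube([11.1, 5.4, 9]) → bbox [-12.3,-2.8,-10] .. [-1.2,2.6,-1]
B = sphere(r=7.9) → bbox [-7.9,-7.9,-7.9] .. [7.9,7.9,7.9]
lo = A.lo+B.lo = [-12.3-7.9, -2.8-7.9, -10-7.9] = [-20.200,-10.700,-17.900]
hi = A.hi+B.hi = [-1.2+7.9, 2.6+7.9, -1+7.9] = [6.700,10.500,6.900]
diag = √(26.9²+21.2²+24.8²) = √1788.09 = 42.286


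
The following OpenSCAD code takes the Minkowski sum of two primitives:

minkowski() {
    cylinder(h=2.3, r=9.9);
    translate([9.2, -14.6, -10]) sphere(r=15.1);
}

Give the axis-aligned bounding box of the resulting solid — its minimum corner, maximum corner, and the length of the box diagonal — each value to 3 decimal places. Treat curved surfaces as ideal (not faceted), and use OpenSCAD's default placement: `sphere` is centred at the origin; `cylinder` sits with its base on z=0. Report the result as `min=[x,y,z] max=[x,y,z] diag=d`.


A = translate([9.2, -14.6, -10]) sphere(r=15.1) → bbox [-5.9,-29.7,-25.1] .. [24.3,0.5,5.1]
B = cylinder(h=2.3, r=9.9) → bbox [-9.9,-9.9,0] .. [9.9,9.9,2.3]
lo = A.lo+B.lo = [-5.9-9.9, -29.7-9.9, -25.1+0] = [-15.800,-39.600,-25.100]
hi = A.hi+B.hi = [24.3+9.9, 0.5+9.9, 5.1+2.3] = [34.200,10.400,7.400]
diag = √(50²+50²+32.5²) = √6056.25 = 77.822

min=[-15.800,-39.600,-25.100] max=[34.200,10.400,7.400] diag=77.822


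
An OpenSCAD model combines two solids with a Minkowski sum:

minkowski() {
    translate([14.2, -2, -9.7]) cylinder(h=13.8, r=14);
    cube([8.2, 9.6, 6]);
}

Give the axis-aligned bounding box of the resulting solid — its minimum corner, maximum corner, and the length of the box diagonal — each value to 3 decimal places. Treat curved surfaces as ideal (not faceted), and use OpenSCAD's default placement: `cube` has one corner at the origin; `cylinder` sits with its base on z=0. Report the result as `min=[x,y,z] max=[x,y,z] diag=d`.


min=[0.200,-16.000,-9.700] max=[36.400,21.600,10.100] diag=55.823

A = translate([14.2, -2, -9.7]) cylinder(h=13.8, r=14) → bbox [0.2,-16,-9.7] .. [28.2,12,4.1]
B = cube([8.2, 9.6, 6]) → bbox [0,0,0] .. [8.2,9.6,6]
lo = A.lo+B.lo = [0.2+0, -16+0, -9.7+0] = [0.200,-16.000,-9.700]
hi = A.hi+B.hi = [28.2+8.2, 12+9.6, 4.1+6] = [36.400,21.600,10.100]
diag = √(36.2²+37.6²+19.8²) = √3116.24 = 55.823


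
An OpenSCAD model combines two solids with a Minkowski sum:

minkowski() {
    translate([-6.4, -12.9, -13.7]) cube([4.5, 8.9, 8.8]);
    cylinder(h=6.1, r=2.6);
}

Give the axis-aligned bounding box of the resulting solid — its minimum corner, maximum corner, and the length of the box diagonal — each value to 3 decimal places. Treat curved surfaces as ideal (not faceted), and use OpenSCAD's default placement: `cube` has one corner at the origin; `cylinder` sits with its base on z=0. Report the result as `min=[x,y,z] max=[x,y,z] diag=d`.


A = translate([-6.4, -12.9, -13.7]) cube([4.5, 8.9, 8.8]) → bbox [-6.4,-12.9,-13.7] .. [-1.9,-4,-4.9]
B = cylinder(h=6.1, r=2.6) → bbox [-2.6,-2.6,0] .. [2.6,2.6,6.1]
lo = A.lo+B.lo = [-6.4-2.6, -12.9-2.6, -13.7+0] = [-9.000,-15.500,-13.700]
hi = A.hi+B.hi = [-1.9+2.6, -4+2.6, -4.9+6.1] = [0.700,-1.400,1.200]
diag = √(9.7²+14.1²+14.9²) = √514.91 = 22.692

min=[-9.000,-15.500,-13.700] max=[0.700,-1.400,1.200] diag=22.692


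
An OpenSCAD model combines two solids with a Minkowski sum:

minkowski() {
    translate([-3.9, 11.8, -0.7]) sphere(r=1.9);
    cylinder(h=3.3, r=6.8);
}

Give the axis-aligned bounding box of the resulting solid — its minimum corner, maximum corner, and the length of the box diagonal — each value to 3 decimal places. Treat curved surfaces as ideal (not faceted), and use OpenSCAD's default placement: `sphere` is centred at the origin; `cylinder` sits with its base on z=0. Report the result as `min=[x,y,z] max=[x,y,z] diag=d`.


min=[-12.600,3.100,-2.600] max=[4.800,20.500,4.500] diag=25.611

A = translate([-3.9, 11.8, -0.7]) sphere(r=1.9) → bbox [-5.8,9.9,-2.6] .. [-2,13.7,1.2]
B = cylinder(h=3.3, r=6.8) → bbox [-6.8,-6.8,0] .. [6.8,6.8,3.3]
lo = A.lo+B.lo = [-5.8-6.8, 9.9-6.8, -2.6+0] = [-12.600,3.100,-2.600]
hi = A.hi+B.hi = [-2+6.8, 13.7+6.8, 1.2+3.3] = [4.800,20.500,4.500]
diag = √(17.4²+17.4²+7.1²) = √655.93 = 25.611


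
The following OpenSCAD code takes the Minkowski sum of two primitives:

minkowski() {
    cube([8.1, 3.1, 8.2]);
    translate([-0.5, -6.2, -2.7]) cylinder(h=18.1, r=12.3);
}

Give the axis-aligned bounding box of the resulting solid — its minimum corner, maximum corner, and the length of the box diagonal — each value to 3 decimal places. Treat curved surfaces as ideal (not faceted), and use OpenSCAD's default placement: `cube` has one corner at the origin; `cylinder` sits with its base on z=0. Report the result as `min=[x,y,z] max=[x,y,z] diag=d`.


A = translate([-0.5, -6.2, -2.7]) cylinder(h=18.1, r=12.3) → bbox [-12.8,-18.5,-2.7] .. [11.8,6.1,15.4]
B = cube([8.1, 3.1, 8.2]) → bbox [0,0,0] .. [8.1,3.1,8.2]
lo = A.lo+B.lo = [-12.8+0, -18.5+0, -2.7+0] = [-12.800,-18.500,-2.700]
hi = A.hi+B.hi = [11.8+8.1, 6.1+3.1, 15.4+8.2] = [19.900,9.200,23.600]
diag = √(32.7²+27.7²+26.3²) = √2528.27 = 50.282

min=[-12.800,-18.500,-2.700] max=[19.900,9.200,23.600] diag=50.282
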